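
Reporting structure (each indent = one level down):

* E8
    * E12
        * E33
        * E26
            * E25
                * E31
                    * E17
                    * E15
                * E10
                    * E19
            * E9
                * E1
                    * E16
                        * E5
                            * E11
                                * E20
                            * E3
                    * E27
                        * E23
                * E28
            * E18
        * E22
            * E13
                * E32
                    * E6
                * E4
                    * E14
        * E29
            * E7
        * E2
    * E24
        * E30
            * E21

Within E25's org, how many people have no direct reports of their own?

3

The people in E25's organization with no one reporting to them are E19, E15, E17. That is 3.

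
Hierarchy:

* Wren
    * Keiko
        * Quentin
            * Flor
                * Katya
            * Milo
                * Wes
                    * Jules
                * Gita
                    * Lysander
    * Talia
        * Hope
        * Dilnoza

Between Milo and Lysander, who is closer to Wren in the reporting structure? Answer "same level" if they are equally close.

Milo

Milo is 3 levels below Wren; Lysander is 5. Milo is higher.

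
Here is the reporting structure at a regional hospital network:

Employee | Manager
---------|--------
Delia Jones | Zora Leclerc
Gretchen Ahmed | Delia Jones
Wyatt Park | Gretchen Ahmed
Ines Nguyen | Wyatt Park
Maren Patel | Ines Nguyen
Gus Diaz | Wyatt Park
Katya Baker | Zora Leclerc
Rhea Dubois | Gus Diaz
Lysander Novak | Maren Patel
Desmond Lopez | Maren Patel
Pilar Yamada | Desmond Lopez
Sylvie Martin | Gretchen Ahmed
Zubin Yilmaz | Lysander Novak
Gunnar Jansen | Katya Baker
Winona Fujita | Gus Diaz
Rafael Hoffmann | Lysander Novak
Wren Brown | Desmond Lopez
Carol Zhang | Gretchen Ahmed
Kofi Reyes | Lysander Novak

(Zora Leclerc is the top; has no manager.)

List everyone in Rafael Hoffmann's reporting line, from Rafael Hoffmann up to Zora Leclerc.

Rafael Hoffmann -> Lysander Novak -> Maren Patel -> Ines Nguyen -> Wyatt Park -> Gretchen Ahmed -> Delia Jones -> Zora Leclerc

Rafael Hoffmann reports to Lysander Novak. Lysander Novak reports to Maren Patel. Maren Patel reports to Ines Nguyen. Ines Nguyen reports to Wyatt Park. Wyatt Park reports to Gretchen Ahmed. Gretchen Ahmed reports to Delia Jones. Delia Jones reports to Zora Leclerc. Zora Leclerc is at the top.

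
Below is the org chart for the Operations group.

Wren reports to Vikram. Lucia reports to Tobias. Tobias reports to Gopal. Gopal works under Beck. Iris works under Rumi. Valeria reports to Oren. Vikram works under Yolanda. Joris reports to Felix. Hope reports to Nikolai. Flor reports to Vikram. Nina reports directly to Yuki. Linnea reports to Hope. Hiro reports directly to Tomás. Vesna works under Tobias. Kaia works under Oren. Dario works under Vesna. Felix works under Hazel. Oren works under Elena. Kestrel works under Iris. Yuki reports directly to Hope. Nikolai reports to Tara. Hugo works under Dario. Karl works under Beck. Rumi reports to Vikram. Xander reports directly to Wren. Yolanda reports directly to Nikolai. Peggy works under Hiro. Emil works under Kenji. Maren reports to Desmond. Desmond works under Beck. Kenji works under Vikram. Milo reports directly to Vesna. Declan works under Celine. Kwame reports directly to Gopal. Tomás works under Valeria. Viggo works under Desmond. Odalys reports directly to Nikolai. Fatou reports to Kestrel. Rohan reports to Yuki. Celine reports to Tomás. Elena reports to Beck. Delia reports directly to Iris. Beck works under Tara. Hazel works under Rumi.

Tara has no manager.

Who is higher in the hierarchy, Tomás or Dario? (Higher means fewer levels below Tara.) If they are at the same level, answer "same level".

Both Tomás and Dario are 5 levels below Tara.

same level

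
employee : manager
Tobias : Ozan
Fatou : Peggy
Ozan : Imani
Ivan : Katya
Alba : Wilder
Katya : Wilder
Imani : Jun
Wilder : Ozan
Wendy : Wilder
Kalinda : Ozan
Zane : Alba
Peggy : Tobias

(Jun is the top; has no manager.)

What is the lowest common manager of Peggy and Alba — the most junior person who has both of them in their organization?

Ozan

Peggy's chain of managers is Tobias, Ozan, Imani, Jun. Alba's chain of managers is Wilder, Ozan, Imani, Jun. The first manager that appears in both chains is Ozan.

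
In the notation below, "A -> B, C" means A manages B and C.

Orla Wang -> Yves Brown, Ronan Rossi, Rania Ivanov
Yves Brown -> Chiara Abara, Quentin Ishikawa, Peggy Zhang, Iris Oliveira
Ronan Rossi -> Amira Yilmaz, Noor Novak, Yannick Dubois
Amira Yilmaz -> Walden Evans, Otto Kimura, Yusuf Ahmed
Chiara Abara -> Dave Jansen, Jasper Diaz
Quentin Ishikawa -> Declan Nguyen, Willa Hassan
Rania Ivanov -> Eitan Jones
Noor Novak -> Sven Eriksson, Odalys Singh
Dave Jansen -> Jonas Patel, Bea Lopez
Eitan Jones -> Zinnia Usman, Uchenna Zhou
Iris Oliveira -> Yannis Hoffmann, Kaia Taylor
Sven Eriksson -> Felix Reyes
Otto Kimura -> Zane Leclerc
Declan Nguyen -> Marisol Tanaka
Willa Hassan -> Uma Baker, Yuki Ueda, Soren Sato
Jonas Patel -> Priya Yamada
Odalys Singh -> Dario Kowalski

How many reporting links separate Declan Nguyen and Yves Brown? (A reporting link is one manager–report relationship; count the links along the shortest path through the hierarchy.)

2

Declan Nguyen is in Yves Brown's organization: the chain from Declan Nguyen up to Yves Brown is Declan Nguyen → Quentin Ishikawa → Yves Brown, which is 2 links.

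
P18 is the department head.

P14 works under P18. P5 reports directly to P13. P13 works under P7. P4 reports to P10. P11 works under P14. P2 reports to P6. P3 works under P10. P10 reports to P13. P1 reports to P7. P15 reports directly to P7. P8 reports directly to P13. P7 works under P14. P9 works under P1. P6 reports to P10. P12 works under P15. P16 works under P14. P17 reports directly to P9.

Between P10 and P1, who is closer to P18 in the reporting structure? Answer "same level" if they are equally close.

P1

P10 is 4 levels below P18; P1 is 3. P1 is higher.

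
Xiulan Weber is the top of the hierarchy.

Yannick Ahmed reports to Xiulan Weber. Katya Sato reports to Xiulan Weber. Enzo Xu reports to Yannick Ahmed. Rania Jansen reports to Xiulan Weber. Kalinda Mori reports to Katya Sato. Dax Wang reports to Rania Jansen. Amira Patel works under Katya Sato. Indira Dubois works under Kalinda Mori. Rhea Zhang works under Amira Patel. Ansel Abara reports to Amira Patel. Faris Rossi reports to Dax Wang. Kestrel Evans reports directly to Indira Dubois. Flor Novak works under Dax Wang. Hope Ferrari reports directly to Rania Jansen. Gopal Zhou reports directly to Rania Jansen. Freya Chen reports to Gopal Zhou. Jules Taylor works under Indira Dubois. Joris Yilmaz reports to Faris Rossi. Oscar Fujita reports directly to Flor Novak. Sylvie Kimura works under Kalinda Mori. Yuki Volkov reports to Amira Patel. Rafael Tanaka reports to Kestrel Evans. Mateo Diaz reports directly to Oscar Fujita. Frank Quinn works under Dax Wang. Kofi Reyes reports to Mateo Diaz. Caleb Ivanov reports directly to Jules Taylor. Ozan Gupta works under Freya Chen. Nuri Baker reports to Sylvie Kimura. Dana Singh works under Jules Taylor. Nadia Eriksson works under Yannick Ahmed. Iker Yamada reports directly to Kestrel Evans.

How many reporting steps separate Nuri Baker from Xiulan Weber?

Chain from Nuri Baker up to Xiulan Weber: Nuri Baker → Sylvie Kimura → Kalinda Mori → Katya Sato → Xiulan Weber. That is 4 steps up, so Nuri Baker is 4 levels below Xiulan Weber.

4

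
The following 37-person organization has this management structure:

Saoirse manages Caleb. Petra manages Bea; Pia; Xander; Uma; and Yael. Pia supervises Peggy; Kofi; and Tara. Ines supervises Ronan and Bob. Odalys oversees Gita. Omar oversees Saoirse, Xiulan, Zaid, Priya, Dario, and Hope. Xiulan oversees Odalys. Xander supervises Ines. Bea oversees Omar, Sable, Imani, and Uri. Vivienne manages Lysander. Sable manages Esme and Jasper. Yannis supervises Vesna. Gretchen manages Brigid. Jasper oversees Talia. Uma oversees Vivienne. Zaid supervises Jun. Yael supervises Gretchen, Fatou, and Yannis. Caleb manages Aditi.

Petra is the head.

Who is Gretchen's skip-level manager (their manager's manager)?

Gretchen reports to Yael, and Yael reports to Petra. So Gretchen's skip-level manager is Petra.

Petra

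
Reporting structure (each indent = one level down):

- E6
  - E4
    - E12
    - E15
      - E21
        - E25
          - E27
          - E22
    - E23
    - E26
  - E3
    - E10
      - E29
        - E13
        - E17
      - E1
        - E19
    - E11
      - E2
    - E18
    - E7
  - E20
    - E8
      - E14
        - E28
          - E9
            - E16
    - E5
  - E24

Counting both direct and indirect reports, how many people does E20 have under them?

E20 directly manages E8, E5. Under E8: E14, E28, E9, E16 (4). E5 has no reports. So E20's organization is 2 direct reports plus everyone under them: 5 + 1 = 6.

6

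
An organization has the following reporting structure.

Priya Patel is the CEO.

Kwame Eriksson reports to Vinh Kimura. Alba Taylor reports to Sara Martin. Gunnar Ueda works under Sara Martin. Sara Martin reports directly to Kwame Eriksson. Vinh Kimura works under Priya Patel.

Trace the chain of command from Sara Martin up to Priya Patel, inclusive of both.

Sara Martin -> Kwame Eriksson -> Vinh Kimura -> Priya Patel

Sara Martin reports to Kwame Eriksson. Kwame Eriksson reports to Vinh Kimura. Vinh Kimura reports to Priya Patel. Priya Patel is at the top.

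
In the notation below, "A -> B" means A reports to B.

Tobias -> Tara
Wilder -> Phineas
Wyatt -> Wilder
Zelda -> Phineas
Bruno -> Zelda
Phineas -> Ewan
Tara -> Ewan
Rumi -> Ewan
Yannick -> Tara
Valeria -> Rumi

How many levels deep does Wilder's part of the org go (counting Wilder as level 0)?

The longest chain under Wilder runs Wilder → Wyatt, which is 1 level below Wilder.

1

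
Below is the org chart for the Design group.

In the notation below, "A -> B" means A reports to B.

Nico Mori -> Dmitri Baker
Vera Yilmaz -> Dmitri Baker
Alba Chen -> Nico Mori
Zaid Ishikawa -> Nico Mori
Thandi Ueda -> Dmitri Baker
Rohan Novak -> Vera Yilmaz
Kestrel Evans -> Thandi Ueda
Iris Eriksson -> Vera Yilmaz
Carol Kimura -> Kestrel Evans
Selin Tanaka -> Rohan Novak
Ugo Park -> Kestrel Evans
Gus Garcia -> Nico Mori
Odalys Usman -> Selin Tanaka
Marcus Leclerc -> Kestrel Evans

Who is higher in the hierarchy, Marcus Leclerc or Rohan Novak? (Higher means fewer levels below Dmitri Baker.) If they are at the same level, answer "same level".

Marcus Leclerc is 3 levels below Dmitri Baker; Rohan Novak is 2. Rohan Novak is higher.

Rohan Novak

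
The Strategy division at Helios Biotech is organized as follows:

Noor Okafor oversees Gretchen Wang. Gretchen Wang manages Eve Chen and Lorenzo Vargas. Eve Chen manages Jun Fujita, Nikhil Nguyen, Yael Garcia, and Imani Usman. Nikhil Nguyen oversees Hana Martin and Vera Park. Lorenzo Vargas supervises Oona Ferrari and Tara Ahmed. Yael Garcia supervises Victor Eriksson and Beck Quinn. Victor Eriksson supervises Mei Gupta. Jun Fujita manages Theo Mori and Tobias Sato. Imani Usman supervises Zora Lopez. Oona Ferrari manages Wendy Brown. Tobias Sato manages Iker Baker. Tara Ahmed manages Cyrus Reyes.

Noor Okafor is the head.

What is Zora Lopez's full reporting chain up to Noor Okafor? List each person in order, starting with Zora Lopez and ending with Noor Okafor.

Zora Lopez reports to Imani Usman. Imani Usman reports to Eve Chen. Eve Chen reports to Gretchen Wang. Gretchen Wang reports to Noor Okafor. Noor Okafor is at the top.

Zora Lopez -> Imani Usman -> Eve Chen -> Gretchen Wang -> Noor Okafor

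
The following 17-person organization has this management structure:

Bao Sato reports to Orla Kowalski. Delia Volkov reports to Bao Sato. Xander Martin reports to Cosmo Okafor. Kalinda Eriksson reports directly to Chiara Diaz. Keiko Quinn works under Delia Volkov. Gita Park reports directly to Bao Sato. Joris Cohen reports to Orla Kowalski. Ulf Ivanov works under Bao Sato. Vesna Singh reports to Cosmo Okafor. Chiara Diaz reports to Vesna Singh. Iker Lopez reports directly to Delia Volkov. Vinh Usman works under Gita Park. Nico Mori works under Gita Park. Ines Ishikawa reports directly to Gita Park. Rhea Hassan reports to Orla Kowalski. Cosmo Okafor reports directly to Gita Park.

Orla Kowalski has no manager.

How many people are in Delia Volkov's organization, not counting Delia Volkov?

2

Delia Volkov directly manages Iker Lopez, Keiko Quinn. Iker Lopez has no reports. Keiko Quinn has no reports. So Delia Volkov's organization is 2 direct reports plus everyone under them: 1 + 1 = 2.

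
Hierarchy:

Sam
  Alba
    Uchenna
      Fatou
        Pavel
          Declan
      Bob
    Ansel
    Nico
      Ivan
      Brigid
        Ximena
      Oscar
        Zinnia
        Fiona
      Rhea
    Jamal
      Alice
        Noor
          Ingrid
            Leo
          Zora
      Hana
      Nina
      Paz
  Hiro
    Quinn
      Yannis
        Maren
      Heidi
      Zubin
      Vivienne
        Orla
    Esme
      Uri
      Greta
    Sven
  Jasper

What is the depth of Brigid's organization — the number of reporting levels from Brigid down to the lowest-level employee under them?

1

The longest chain under Brigid runs Brigid → Ximena, which is 1 level below Brigid.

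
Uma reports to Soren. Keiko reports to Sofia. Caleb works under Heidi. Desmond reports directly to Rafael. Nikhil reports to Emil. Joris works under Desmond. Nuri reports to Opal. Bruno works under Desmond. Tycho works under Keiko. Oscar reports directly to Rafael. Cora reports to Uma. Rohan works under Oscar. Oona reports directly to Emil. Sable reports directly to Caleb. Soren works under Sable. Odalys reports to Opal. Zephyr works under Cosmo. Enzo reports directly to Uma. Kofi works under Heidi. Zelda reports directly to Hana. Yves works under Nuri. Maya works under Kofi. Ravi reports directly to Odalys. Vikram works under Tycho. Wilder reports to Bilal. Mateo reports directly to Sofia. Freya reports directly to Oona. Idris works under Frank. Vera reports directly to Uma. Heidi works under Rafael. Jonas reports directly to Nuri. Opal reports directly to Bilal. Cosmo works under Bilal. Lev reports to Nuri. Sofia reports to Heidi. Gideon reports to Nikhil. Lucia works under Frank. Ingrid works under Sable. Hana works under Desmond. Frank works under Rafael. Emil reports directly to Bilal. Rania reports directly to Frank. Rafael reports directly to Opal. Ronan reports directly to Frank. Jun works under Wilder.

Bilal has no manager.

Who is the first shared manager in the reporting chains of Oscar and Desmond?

Oscar's chain of managers is Rafael, Opal, Bilal. Desmond's chain of managers is Rafael, Opal, Bilal. The first manager that appears in both chains is Rafael.

Rafael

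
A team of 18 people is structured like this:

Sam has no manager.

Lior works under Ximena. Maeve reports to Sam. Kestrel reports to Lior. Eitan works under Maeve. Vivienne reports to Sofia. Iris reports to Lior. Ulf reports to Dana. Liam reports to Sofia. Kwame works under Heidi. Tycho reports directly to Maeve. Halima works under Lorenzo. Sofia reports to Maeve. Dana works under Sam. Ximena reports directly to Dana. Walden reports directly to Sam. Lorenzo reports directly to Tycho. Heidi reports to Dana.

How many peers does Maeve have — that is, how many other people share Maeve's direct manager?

Maeve reports to Sam. Sam's other direct reports are Dana, Walden — 2 peers.

2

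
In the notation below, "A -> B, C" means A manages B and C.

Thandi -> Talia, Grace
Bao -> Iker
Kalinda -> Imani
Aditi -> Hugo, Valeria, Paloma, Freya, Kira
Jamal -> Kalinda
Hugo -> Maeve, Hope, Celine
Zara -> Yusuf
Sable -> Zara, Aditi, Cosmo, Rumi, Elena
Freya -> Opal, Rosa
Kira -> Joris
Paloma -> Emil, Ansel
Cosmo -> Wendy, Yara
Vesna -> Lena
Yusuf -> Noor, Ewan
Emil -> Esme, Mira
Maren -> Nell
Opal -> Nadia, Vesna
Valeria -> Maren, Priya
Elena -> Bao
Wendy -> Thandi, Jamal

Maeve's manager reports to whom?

Maeve reports to Hugo, and Hugo reports to Aditi. So Maeve's skip-level manager is Aditi.

Aditi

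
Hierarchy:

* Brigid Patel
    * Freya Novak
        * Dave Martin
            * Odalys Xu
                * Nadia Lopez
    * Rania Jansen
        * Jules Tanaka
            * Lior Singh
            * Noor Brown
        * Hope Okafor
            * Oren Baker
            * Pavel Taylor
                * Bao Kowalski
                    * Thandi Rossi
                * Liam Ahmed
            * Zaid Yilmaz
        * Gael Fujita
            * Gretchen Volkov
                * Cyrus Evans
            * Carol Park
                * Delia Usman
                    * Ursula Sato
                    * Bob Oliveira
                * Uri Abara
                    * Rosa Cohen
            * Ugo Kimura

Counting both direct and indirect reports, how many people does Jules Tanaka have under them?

2

Jules Tanaka directly manages Lior Singh, Noor Brown. Lior Singh has no reports. Noor Brown has no reports. So Jules Tanaka's organization is 2 direct reports plus everyone under them: 1 + 1 = 2.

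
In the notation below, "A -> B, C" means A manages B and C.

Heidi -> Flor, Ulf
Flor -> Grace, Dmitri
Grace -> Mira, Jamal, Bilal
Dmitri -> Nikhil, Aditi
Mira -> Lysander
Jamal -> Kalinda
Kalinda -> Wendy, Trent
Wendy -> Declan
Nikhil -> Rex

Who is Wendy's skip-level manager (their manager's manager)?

Jamal

Wendy reports to Kalinda, and Kalinda reports to Jamal. So Wendy's skip-level manager is Jamal.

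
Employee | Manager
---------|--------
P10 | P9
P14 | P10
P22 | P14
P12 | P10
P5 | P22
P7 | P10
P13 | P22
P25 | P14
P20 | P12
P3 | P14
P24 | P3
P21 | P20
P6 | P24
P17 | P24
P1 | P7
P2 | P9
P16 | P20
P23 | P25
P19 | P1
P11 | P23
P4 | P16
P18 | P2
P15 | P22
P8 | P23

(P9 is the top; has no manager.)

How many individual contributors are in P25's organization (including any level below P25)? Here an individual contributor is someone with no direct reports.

The people in P25's organization with no one reporting to them are P8, P11. That is 2.

2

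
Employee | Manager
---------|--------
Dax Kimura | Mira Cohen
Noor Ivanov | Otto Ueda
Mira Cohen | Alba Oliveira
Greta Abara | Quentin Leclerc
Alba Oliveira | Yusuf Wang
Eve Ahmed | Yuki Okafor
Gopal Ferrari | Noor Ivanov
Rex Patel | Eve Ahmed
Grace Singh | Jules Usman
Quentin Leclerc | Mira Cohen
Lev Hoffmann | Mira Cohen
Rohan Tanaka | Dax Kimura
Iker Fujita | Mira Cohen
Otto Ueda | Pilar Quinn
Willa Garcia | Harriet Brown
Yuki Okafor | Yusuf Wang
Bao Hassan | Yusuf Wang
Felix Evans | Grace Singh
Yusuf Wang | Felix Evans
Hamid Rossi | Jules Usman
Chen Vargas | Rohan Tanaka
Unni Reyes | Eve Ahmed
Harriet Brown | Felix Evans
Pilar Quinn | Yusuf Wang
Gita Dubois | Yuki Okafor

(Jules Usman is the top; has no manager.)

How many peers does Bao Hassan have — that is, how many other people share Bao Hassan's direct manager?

3

Bao Hassan reports to Yusuf Wang. Yusuf Wang's other direct reports are Pilar Quinn, Yuki Okafor, Alba Oliveira — 3 peers.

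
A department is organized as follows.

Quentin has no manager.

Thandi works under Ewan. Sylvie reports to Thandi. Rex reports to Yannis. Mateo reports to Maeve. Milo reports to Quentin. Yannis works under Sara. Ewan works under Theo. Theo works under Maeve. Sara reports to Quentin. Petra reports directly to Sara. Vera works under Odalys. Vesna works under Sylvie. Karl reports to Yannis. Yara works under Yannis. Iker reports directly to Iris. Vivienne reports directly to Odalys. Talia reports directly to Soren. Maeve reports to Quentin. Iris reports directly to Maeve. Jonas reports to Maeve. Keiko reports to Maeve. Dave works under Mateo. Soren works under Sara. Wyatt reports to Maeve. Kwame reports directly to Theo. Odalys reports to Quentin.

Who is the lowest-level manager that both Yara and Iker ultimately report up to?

Quentin

Yara's chain of managers is Yannis, Sara, Quentin. Iker's chain of managers is Iris, Maeve, Quentin. The first manager that appears in both chains is Quentin.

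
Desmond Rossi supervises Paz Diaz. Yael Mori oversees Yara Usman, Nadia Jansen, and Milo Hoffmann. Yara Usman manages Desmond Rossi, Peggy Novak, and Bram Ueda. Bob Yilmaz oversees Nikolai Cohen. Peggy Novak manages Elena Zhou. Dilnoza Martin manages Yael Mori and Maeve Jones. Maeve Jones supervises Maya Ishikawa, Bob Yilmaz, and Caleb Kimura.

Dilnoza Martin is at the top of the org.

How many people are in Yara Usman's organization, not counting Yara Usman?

5

Yara Usman directly manages Desmond Rossi, Peggy Novak, Bram Ueda. Under Desmond Rossi: Paz Diaz (1). Under Peggy Novak: Elena Zhou (1). Bram Ueda has no reports. So Yara Usman's organization is 3 direct reports plus everyone under them: 2 + 2 + 1 = 5.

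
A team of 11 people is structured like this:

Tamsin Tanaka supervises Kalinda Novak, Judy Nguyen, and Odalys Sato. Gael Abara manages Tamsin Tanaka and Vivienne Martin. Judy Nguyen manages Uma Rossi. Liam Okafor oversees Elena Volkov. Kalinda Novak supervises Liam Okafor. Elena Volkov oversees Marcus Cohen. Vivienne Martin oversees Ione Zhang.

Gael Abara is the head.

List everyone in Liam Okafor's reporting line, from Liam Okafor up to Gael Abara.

Liam Okafor -> Kalinda Novak -> Tamsin Tanaka -> Gael Abara

Liam Okafor reports to Kalinda Novak. Kalinda Novak reports to Tamsin Tanaka. Tamsin Tanaka reports to Gael Abara. Gael Abara is at the top.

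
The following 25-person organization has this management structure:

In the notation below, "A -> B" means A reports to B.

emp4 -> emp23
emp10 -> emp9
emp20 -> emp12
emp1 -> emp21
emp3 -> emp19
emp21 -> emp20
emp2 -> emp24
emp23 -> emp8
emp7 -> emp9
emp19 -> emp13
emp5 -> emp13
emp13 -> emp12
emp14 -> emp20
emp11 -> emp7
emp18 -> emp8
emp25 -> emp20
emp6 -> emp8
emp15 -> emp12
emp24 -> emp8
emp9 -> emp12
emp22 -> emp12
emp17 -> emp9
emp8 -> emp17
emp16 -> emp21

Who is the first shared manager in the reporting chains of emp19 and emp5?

emp13

emp19's chain of managers is emp13, emp12. emp5's chain of managers is emp13, emp12. The first manager that appears in both chains is emp13.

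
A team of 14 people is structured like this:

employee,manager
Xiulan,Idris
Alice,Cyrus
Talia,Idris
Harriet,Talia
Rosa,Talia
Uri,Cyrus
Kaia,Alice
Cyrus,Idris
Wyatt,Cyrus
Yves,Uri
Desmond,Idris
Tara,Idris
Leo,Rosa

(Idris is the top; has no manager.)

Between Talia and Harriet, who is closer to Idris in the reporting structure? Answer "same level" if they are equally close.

Talia is 1 level below Idris; Harriet is 2. Talia is higher.

Talia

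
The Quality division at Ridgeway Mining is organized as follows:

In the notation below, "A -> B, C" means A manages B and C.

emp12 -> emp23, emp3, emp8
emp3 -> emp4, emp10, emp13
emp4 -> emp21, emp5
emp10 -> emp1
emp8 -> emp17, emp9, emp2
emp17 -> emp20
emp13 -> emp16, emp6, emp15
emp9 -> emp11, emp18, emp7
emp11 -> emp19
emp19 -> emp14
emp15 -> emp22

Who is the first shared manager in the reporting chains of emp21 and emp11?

emp12

emp21's chain of managers is emp4, emp3, emp12. emp11's chain of managers is emp9, emp8, emp12. The first manager that appears in both chains is emp12.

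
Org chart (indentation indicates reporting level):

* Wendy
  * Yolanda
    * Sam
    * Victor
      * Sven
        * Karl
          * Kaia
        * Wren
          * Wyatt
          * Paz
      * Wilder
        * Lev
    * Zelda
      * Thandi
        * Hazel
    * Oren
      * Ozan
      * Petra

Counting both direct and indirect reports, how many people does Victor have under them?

Victor directly manages Sven, Wilder. Under Sven: Wren, Paz, Wyatt, Karl, Kaia (5). Under Wilder: Lev (1). So Victor's organization is 2 direct reports plus everyone under them: 6 + 2 = 8.

8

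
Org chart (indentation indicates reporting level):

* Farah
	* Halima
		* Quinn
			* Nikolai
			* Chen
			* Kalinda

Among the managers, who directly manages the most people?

Direct-report counts: Farah has 1; Halima has 1; Quinn has 3. The largest is 3, held by Quinn.

Quinn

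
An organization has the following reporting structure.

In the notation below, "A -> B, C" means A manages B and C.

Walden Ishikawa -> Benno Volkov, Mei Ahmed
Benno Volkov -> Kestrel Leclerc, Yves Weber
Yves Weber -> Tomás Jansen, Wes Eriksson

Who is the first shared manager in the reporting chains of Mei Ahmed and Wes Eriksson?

Mei Ahmed's chain of managers is Walden Ishikawa. Wes Eriksson's chain of managers is Yves Weber, Benno Volkov, Walden Ishikawa. The first manager that appears in both chains is Walden Ishikawa.

Walden Ishikawa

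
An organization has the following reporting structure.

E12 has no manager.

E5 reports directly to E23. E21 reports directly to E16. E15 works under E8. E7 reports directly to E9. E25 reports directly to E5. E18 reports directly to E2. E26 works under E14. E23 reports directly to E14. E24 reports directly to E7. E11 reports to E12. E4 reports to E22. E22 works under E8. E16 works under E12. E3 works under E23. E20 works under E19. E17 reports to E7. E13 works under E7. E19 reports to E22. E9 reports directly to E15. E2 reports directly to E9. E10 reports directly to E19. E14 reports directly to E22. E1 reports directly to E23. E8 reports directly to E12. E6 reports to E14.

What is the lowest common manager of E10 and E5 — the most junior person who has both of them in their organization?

E22

E10's chain of managers is E19, E22, E8, E12. E5's chain of managers is E23, E14, E22, E8, E12. The first manager that appears in both chains is E22.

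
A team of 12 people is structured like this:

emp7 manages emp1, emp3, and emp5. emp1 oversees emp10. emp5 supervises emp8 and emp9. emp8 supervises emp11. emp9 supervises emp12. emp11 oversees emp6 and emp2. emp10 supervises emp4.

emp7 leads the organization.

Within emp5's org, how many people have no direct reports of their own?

3

The people in emp5's organization with no one reporting to them are emp12, emp2, emp6. That is 3.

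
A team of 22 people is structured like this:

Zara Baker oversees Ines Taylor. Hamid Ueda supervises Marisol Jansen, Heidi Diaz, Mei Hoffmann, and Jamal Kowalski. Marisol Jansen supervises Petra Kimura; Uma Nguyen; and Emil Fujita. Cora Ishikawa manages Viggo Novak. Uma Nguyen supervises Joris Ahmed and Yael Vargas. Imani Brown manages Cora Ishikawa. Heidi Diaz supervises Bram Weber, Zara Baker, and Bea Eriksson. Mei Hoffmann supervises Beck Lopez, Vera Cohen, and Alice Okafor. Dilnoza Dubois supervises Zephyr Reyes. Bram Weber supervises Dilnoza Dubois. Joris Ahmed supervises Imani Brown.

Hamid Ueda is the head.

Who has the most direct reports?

Direct-report counts: Hamid Ueda has 4; Mei Hoffmann has 3; Heidi Diaz has 3; Zara Baker has 1; Bram Weber has 1; Dilnoza Dubois has 1; Marisol Jansen has 3; Uma Nguyen has 2; Joris Ahmed has 1; Imani Brown has 1; Cora Ishikawa has 1. The largest is 4, held by Hamid Ueda.

Hamid Ueda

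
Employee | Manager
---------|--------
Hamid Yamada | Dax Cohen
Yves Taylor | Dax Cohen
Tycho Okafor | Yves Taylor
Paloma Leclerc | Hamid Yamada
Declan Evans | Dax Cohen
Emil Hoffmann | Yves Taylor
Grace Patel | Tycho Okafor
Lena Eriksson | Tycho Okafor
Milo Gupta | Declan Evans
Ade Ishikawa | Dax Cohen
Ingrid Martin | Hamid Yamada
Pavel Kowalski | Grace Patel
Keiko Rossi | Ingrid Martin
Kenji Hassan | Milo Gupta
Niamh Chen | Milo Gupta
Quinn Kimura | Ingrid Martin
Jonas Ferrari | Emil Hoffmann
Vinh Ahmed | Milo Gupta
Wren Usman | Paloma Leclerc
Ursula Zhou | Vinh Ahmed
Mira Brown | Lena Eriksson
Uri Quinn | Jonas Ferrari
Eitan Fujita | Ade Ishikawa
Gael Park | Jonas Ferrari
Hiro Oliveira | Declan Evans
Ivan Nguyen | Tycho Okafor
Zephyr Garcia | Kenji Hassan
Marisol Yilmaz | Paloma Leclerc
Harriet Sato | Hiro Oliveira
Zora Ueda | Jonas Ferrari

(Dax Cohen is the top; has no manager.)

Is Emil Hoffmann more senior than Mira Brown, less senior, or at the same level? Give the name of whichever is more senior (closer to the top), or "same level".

Emil Hoffmann

Emil Hoffmann is 2 levels below Dax Cohen; Mira Brown is 4. Emil Hoffmann is higher.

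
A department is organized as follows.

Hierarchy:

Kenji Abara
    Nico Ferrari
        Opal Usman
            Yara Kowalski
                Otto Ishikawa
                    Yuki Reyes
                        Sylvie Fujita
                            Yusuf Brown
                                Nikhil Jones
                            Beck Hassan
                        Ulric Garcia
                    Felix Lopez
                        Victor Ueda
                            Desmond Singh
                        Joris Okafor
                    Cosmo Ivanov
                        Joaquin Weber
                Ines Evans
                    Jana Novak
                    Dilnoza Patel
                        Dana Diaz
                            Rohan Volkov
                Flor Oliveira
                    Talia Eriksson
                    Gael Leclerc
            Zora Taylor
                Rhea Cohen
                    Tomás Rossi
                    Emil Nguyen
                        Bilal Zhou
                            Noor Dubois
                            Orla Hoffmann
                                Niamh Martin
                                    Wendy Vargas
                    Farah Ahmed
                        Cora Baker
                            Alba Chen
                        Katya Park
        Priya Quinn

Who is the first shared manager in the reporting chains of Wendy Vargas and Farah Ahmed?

Wendy Vargas's chain of managers is Niamh Martin, Orla Hoffmann, Bilal Zhou, Emil Nguyen, Rhea Cohen, Zora Taylor, Opal Usman, Nico Ferrari, Kenji Abara. Farah Ahmed's chain of managers is Rhea Cohen, Zora Taylor, Opal Usman, Nico Ferrari, Kenji Abara. The first manager that appears in both chains is Rhea Cohen.

Rhea Cohen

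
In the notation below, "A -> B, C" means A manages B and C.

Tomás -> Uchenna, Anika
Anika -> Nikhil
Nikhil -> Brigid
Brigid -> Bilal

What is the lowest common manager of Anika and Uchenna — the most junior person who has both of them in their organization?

Tomás

Anika's chain of managers is Tomás. Uchenna's chain of managers is Tomás. The first manager that appears in both chains is Tomás.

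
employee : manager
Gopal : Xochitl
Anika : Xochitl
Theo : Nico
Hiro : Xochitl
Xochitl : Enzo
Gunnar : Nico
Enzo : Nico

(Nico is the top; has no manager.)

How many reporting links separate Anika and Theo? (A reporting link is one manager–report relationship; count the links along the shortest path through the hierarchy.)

4

Anika is 3 levels below Nico, and Theo is 1 level below Nico (their lowest common manager). The shortest path runs up from Anika to Nico and back down to Theo: 3 + 1 = 4 links.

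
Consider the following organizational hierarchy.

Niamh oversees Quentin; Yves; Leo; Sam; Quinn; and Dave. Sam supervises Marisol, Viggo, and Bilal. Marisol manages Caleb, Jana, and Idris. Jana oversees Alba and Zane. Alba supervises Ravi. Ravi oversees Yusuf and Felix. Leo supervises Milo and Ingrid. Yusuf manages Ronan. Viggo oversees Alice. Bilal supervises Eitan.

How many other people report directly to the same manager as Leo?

5

Leo reports to Niamh. Niamh's other direct reports are Sam, Quinn, Yves, Dave, Quentin — 5 peers.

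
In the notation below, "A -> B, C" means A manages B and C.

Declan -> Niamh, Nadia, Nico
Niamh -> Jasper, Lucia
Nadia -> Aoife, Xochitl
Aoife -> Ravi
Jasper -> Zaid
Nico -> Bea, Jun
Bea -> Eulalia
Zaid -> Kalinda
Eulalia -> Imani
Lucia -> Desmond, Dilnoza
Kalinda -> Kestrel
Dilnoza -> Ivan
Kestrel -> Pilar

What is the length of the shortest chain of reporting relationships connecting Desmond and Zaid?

4

Desmond is 2 levels below Niamh, and Zaid is 2 levels below Niamh (their lowest common manager). The shortest path runs up from Desmond to Niamh and back down to Zaid: 2 + 2 = 4 links.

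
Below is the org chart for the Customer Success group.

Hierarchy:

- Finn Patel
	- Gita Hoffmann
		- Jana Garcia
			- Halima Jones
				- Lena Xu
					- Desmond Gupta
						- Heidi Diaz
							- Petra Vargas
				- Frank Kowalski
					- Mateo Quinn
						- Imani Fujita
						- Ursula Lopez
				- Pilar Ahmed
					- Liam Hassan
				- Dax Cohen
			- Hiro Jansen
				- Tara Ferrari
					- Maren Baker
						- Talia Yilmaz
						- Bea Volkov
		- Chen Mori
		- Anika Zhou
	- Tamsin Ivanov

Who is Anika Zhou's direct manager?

Gita Hoffmann

Anika Zhou reports directly to Gita Hoffmann.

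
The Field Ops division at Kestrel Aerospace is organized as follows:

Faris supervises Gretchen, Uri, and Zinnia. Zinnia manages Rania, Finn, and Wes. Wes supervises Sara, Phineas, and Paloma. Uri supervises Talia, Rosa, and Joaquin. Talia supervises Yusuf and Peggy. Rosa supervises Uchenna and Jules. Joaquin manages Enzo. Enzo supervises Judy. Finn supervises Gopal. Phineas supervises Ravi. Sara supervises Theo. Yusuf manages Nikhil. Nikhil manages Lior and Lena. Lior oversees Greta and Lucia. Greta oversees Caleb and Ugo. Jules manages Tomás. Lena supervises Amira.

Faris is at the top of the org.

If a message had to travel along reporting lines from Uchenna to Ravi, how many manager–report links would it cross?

Uchenna is 3 levels below Faris, and Ravi is 4 levels below Faris (their lowest common manager). The shortest path runs up from Uchenna to Faris and back down to Ravi: 3 + 4 = 7 links.

7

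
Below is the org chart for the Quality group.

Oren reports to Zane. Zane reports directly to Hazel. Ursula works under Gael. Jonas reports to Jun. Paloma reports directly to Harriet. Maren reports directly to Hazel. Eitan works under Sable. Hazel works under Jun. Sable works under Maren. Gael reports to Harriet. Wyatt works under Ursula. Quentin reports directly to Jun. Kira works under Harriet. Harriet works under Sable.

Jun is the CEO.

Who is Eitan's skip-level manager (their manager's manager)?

Maren

Eitan reports to Sable, and Sable reports to Maren. So Eitan's skip-level manager is Maren.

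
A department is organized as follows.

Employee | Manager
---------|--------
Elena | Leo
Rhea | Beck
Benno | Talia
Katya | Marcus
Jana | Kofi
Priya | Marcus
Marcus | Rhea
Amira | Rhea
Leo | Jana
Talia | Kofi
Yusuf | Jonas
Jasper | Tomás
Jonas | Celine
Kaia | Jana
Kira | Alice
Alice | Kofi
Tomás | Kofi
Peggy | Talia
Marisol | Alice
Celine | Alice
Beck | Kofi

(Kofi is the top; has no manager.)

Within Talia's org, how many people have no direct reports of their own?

The people in Talia's organization with no one reporting to them are Benno, Peggy. That is 2.

2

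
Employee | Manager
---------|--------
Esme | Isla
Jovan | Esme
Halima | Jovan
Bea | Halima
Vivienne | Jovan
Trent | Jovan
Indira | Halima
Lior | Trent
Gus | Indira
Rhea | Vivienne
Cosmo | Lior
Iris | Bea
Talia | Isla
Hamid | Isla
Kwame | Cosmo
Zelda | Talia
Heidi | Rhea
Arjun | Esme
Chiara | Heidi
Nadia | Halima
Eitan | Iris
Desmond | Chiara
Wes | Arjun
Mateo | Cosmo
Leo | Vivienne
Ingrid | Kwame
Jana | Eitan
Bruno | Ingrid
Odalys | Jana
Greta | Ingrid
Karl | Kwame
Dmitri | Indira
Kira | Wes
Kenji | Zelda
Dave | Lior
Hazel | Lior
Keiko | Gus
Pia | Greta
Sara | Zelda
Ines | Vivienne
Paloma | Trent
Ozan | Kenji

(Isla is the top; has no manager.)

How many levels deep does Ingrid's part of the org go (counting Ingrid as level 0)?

2

The longest chain under Ingrid runs Ingrid → Greta → Pia, which is 2 levels below Ingrid.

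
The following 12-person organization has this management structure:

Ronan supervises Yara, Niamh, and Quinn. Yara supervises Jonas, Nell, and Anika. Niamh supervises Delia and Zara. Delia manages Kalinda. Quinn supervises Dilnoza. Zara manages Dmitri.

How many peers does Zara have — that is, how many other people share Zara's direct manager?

Zara reports to Niamh. Niamh's other direct reports are Delia — 1 peer.

1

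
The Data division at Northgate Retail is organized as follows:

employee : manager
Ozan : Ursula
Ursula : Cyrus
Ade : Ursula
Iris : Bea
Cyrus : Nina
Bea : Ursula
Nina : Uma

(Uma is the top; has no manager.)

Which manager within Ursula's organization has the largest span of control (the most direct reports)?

Ursula

Direct-report counts within Ursula's organization: Ursula has 3; Bea has 1. The largest is 3, held by Ursula.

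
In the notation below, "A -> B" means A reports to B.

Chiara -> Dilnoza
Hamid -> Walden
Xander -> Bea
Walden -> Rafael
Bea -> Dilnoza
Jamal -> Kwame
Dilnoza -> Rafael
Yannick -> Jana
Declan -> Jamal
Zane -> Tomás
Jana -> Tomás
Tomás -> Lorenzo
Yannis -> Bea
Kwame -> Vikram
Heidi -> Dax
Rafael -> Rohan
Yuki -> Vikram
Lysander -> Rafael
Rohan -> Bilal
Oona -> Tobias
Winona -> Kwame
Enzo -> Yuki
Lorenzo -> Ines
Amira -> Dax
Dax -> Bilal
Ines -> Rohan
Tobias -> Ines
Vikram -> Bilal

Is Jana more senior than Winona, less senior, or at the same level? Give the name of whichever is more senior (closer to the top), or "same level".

Jana is 5 levels below Bilal; Winona is 3. Winona is higher.

Winona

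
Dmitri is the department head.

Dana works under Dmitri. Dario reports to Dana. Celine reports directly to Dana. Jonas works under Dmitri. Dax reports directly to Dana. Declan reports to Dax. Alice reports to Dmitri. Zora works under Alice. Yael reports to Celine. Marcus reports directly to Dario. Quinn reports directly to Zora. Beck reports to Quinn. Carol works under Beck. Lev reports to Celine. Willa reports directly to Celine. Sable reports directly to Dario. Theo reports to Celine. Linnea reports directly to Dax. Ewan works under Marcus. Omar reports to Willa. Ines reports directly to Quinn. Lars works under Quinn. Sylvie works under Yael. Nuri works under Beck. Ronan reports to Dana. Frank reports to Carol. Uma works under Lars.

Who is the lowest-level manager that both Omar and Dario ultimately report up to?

Omar's chain of managers is Willa, Celine, Dana, Dmitri. Dario's chain of managers is Dana, Dmitri. The first manager that appears in both chains is Dana.

Dana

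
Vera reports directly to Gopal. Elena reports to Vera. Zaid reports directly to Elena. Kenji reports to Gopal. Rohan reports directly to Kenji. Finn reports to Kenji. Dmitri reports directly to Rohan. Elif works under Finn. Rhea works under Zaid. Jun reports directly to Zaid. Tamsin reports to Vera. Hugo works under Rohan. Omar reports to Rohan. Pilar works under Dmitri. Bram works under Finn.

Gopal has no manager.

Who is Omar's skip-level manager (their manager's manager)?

Kenji

Omar reports to Rohan, and Rohan reports to Kenji. So Omar's skip-level manager is Kenji.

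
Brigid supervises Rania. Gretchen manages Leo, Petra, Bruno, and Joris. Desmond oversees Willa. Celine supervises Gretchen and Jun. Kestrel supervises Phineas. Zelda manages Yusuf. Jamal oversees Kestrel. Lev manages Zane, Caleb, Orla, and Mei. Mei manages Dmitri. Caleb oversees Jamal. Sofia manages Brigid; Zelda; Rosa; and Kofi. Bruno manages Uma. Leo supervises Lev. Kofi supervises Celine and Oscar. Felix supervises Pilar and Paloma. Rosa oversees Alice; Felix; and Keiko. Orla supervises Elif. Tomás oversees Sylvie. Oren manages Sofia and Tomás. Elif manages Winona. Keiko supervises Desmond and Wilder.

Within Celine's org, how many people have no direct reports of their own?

The people in Celine's organization with no one reporting to them are Jun, Uma, Joris, Petra, Dmitri, Winona, Phineas, Zane. That is 8.

8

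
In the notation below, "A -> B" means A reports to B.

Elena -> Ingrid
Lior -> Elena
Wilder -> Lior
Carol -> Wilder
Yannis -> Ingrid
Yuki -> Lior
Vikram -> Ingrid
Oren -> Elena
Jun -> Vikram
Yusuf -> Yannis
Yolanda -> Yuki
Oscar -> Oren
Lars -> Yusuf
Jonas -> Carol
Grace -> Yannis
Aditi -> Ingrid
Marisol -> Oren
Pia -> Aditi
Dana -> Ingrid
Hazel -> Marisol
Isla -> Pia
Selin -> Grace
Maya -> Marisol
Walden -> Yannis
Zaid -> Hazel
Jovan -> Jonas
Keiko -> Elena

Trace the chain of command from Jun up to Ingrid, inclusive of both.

Jun reports to Vikram. Vikram reports to Ingrid. Ingrid is at the top.

Jun -> Vikram -> Ingrid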